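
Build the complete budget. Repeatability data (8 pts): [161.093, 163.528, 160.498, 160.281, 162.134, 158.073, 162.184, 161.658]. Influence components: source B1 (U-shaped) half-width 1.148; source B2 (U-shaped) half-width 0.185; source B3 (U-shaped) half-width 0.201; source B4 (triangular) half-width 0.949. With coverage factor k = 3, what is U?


mean = (161.093 + 163.528 + 160.498 + 160.281 + 162.134 + 158.073 + 162.184 + 161.658) / 8 = 161.181125
s = sqrt(sum((x - mean)^2)/(n-1)) = 1.6298139
u_A = s / sqrt(n) = 1.6298139 / sqrt(8) = 0.57622623
u_B1 = 1.148 / sqrt(2) = 0.81175858
u_B2 = 0.185 / sqrt(2) = 0.13081475
u_B3 = 0.201 / sqrt(2) = 0.14212846
u_B4 = 0.949 / sqrt(6) = 0.38742763
uc = sqrt(0.57622623^2 + 0.81175858^2 + 0.13081475^2 + 0.14212846^2 + 0.38742763^2) = 1.0855422
U = k * uc = 3 * 1.0855422
U = 3.2566

3.2566


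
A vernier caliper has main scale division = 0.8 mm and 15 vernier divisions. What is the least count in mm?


LC = MSD / n_div
= 0.8 / 15
= 0.0533

0.0533


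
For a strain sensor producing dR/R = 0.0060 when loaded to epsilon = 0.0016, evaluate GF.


GF = (dR/R) / epsilon
= 0.0060 / 0.0016
= 3.7500

3.7500


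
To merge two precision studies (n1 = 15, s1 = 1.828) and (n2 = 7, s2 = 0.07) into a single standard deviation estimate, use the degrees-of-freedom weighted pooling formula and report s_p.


s_p = sqrt(((n1-1)*s1^2 + (n2-1)*s2^2) / (n1+n2-2))
numerator = (15-1)*1.828^2 + (7-1)*0.07^2 = 46.782176 + 0.0294 = 46.811576
denominator = 15 + 7 - 2 = 20
s_p^2 = 46.811576 / 20 = 2.3405788
s_p = sqrt(2.3405788) = 1.5299

1.5299


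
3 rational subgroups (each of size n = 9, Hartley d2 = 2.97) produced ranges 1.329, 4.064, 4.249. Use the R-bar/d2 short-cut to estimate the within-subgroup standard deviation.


R_bar = (1.329 + 4.064 + 4.249) / 3
R_bar = 9.642 / 3 = 3.214
sigma_hat = R_bar / d2 = 3.214 / 2.97 = 1.0822

1.0822


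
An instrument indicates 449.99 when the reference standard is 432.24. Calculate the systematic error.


Systematic error = measured - true
= 449.99 - 432.24
= 17.7500

17.7500


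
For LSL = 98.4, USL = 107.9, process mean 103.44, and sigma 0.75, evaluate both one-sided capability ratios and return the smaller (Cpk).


Cpu = (USL - mean) / (3*sigma) = (107.9 - 103.44) / (3*0.75) = 1.9822
Cpl = (mean - LSL) / (3*sigma) = (103.44 - 98.4) / (3*0.75) = 2.2400
Cpk = min(Cpu, Cpl) = 1.9822

1.9822


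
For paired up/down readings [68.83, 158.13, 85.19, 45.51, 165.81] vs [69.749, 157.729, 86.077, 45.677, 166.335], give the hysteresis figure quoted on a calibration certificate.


|68.83 - 69.749| = 0.9190
|158.13 - 157.729| = 0.4010
|85.19 - 86.077| = 0.8870
|45.51 - 45.677| = 0.1670
|165.81 - 166.335| = 0.5250
hysteresis = max(diffs) = 0.9190

0.9190


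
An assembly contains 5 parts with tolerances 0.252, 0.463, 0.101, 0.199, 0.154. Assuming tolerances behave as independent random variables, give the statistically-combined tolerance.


RSS = sqrt(0.252^2 + 0.463^2 + 0.101^2 + 0.199^2 + 0.154^2)
= sqrt(0.351391)
= 0.5928

0.5928


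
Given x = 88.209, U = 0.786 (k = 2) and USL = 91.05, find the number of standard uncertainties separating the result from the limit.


u = U / k = 0.786 / 2 = 0.393
margin = |USL - x| = |91.05 - 88.209| = 2.841
z = margin / u = 2.841 / 0.393
z = 7.2290

7.2290


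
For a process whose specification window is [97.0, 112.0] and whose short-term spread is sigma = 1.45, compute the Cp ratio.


Cp = (USL - LSL) / (6 * sigma)
= (112.0 - 97.0) / (6 * 1.45)
= 15.0000 / 8.7000
= 1.7241

1.7241


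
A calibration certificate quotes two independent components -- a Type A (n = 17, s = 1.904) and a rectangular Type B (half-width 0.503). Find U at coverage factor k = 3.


u_A = s / sqrt(n) = 1.904 / sqrt(17) = 0.46178783
u_B = half_width / sqrt(3) = 0.503 / sqrt(3) = 0.29040719
uc = sqrt(u_A^2 + u_B^2) = sqrt(0.46178783^2 + 0.29040719^2) = 0.54551291
U = k * uc = 3 * 0.54551291
U = 1.6365

1.6365


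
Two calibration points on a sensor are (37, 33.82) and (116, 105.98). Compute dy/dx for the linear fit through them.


slope = (y2 - y1) / (x2 - x1)
= (105.98 - 33.82) / (116 - 37)
= 72.1600 / 79
= 0.9134

0.9134


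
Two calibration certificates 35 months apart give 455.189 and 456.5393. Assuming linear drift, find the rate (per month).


rate = (v2 - v1) / months
= (456.5393 - 455.189) / 35
= 1.3503 / 35
= 0.0386

0.0386


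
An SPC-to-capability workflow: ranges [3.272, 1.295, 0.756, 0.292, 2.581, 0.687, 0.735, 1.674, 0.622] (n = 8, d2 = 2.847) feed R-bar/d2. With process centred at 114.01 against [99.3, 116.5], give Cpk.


R_bar = (3.272 + 1.295 + 0.756 + 0.292 + 2.581 + 0.687 + 0.735 + 1.674 + 0.622) / 9 = 1.3237778
sigma = R_bar / d2 = 1.3237778 / 2.847 = 0.46497288
Cp = (USL - LSL)/(6*sigma) = (116.5 - 99.3)/(6*0.46497288) = 6.1652
Cpu = (116.5 - 114.01)/(3*0.46497288) = 1.7851
Cpl = (114.01 - 99.3)/(3*0.46497288) = 10.5454
Cpk = min(Cpu, Cpl) = 1.7851

1.7851


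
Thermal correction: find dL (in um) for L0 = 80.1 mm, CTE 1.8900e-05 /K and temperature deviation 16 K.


dL = L * alpha * dT
= 80.1 * 1.8900e-05 * 16
= 0.0242222 mm
dL_um = 0.0242222 * 1000 = 24.2222 um

24.2222


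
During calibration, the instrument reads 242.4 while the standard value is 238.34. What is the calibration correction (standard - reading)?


Correction = standard - reading
= 238.34 - 242.4
= -4.0600

-4.0600


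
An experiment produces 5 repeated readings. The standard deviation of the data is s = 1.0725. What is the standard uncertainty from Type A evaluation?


u_A = s / sqrt(n)
u_A = 1.0725 / sqrt(5)
u_A = 1.0725 / 2.236068
u_A = 0.4796

0.4796


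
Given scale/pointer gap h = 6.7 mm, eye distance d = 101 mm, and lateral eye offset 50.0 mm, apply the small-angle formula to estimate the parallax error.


error = h * offset / d
= 6.7 * 50.0 / 101
= 3.3168

3.3168


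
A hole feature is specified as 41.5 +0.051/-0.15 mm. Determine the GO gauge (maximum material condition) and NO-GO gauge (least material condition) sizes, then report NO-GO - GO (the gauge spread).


GO = nominal - lower_tol (smallest hole = maximum material condition)
GO = 41.5 - 0.15 = 41.35
NO-GO = nominal + upper_tol (largest hole = least material condition)
NO-GO = 41.5 + 0.051 = 41.551
spread = NO-GO - GO = 41.551 - 41.35 = 0.2010

0.2010


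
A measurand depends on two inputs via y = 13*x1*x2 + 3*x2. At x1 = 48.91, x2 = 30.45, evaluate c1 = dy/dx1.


y = 13*x1*x2 + 3*x2
dy/dx1 = 13*x2
Evaluate at x2 = 30.45: c1 = 13 * 30.45
c1 = 395.8500

395.8500


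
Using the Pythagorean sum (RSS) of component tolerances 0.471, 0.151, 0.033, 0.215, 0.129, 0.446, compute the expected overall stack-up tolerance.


RSS = sqrt(0.471^2 + 0.151^2 + 0.033^2 + 0.215^2 + 0.129^2 + 0.446^2)
= sqrt(0.507513)
= 0.7124

0.7124


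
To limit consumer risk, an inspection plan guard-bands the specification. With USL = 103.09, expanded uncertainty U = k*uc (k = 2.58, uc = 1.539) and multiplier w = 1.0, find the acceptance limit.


U = k * uc = 2.58 * 1.539 = 3.97062
guard band g = w * U = 1.0 * 3.97062 = 3.97062
AL = USL - g = 103.09 - 3.97062
AL = 99.1194

99.1194


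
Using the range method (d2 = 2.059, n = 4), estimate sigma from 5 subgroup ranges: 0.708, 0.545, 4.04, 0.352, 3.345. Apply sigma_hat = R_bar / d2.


R_bar = (0.708 + 0.545 + 4.04 + 0.352 + 3.345) / 5
R_bar = 8.99 / 5 = 1.798
sigma_hat = R_bar / d2 = 1.798 / 2.059 = 0.8732

0.8732


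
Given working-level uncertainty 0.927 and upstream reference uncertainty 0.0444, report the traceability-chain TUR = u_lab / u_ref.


TUR = u_lab / u_ref
= 0.927 / 0.0444
= 20.8784

20.8784


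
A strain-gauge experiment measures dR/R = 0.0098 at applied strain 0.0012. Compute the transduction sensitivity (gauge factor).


GF = (dR/R) / epsilon
= 0.0098 / 0.0012
= 8.1667

8.1667


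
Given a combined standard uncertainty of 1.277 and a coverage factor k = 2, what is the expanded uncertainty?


U = k * uc
U = 2 * 1.277
U = 2.5540

2.5540


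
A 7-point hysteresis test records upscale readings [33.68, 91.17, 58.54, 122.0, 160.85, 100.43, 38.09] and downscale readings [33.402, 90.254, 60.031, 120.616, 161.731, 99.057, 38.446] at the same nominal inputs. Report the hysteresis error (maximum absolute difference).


|33.68 - 33.402| = 0.2780
|91.17 - 90.254| = 0.9160
|58.54 - 60.031| = 1.4910
|122.0 - 120.616| = 1.3840
|160.85 - 161.731| = 0.8810
|100.43 - 99.057| = 1.3730
|38.09 - 38.446| = 0.3560
hysteresis = max(diffs) = 1.4910

1.4910


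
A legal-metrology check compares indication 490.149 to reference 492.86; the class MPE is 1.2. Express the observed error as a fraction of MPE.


e = indication - reference = 490.149 - 492.86 = -2.7110
|e| = 2.7110
ratio = |e| / MPE = 2.7110 / 1.2
ratio = 2.2592

2.2592


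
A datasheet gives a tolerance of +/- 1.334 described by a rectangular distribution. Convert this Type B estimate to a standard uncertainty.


u_B = half_width / sqrt(3)
u_B = 1.334 / 1.7320508
u_B = 0.7702

0.7702


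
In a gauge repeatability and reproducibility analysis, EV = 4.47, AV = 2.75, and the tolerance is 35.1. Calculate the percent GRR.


GRR = sqrt(EV^2 + AV^2) = sqrt(4.47^2 + 2.75^2) = 5.2481806
%GRR = GRR / tol * 100 = 5.2481806 / 35.1 * 100
%GRR = 14.9521

14.9521


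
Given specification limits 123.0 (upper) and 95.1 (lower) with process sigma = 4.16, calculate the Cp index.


Cp = (USL - LSL) / (6 * sigma)
= (123.0 - 95.1) / (6 * 4.16)
= 27.9000 / 24.9600
= 1.1178

1.1178


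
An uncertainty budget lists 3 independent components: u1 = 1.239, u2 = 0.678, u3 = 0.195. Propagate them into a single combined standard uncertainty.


uc = sqrt(1.239^2 + 0.678^2 + 0.195^2)
uc = sqrt(2.03283)
uc = 1.4258

1.4258


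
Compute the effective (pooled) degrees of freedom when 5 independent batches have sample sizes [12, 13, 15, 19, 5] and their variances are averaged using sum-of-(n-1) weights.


nu = sum_i (n_i - 1)
nu = ((12 - 1) + (13 - 1) + (15 - 1) + (19 - 1) + (5 - 1))
nu = 11 + 12 + 14 + 18 + 4
nu = 59

59


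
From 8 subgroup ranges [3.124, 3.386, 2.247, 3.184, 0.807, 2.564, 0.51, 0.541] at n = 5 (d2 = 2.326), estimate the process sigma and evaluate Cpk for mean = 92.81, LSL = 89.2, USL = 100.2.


R_bar = (3.124 + 3.386 + 2.247 + 3.184 + 0.807 + 2.564 + 0.51 + 0.541) / 8 = 2.045375
sigma = R_bar / d2 = 2.045375 / 2.326 = 0.87935297
Cp = (USL - LSL)/(6*sigma) = (100.2 - 89.2)/(6*0.87935297) = 2.0849
Cpu = (100.2 - 92.81)/(3*0.87935297) = 2.8013
Cpl = (92.81 - 89.2)/(3*0.87935297) = 1.3684
Cpk = min(Cpu, Cpl) = 1.3684

1.3684


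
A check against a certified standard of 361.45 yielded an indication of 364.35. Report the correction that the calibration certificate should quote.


Correction = standard - reading
= 361.45 - 364.35
= -2.9000

-2.9000


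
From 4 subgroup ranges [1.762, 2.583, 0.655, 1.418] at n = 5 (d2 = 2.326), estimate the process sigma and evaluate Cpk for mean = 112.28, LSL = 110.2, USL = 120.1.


R_bar = (1.762 + 2.583 + 0.655 + 1.418) / 4 = 1.6045
sigma = R_bar / d2 = 1.6045 / 2.326 = 0.68981083
Cp = (USL - LSL)/(6*sigma) = (120.1 - 110.2)/(6*0.68981083) = 2.3920
Cpu = (120.1 - 112.28)/(3*0.68981083) = 3.7788
Cpl = (112.28 - 110.2)/(3*0.68981083) = 1.0051
Cpk = min(Cpu, Cpl) = 1.0051

1.0051


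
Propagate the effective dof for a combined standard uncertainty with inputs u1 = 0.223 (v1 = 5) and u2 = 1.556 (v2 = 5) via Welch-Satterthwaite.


uc = sqrt(u1^2 + u2^2) = sqrt(0.223^2 + 1.556^2) = 1.5718985
v_eff = uc^4 / (u1^4/v1 + u2^4/v2)
= 1.5718985^4 / (0.223^4/5 + 1.556^4/5)
= 6.1051733 / 1.1728745
v_eff = 5.2053

5.2053


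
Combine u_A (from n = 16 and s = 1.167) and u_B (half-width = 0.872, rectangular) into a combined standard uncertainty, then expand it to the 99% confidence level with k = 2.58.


u_A = s / sqrt(n) = 1.167 / sqrt(16) = 0.29175
u_B = half_width / sqrt(3) = 0.872 / sqrt(3) = 0.50344943
uc = sqrt(u_A^2 + u_B^2) = sqrt(0.29175^2 + 0.50344943^2) = 0.58187575
U = k * uc = 2.58 * 0.58187575
U = 1.5012

1.5012


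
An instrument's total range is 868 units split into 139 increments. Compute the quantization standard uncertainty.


resolution = range / divisions
resolution = 868 / 139 = 6.2446043
u_res = resolution / (2*sqrt(3))
u_res = 6.2446043 / 3.4641016
u_res = 1.8027

1.8027


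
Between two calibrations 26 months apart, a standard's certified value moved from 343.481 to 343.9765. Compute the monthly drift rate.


rate = (v2 - v1) / months
= (343.9765 - 343.481) / 26
= 0.4955 / 26
= 0.0191

0.0191


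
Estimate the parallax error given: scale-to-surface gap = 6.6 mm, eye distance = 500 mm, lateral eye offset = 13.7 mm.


error = h * offset / d
= 6.6 * 13.7 / 500
= 0.1808

0.1808


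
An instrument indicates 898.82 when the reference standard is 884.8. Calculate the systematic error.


Systematic error = measured - true
= 898.82 - 884.8
= 14.0200

14.0200


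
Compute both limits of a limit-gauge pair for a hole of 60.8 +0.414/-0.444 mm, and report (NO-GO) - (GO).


GO = nominal - lower_tol (smallest hole = maximum material condition)
GO = 60.8 - 0.444 = 60.356
NO-GO = nominal + upper_tol (largest hole = least material condition)
NO-GO = 60.8 + 0.414 = 61.214
spread = NO-GO - GO = 61.214 - 60.356 = 0.8580

0.8580


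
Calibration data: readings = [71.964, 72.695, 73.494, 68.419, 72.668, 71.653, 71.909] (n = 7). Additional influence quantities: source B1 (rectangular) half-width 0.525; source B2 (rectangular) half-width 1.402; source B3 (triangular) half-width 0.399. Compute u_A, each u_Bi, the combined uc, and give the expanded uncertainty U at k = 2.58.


mean = (71.964 + 72.695 + 73.494 + 68.419 + 72.668 + 71.653 + 71.909) / 7 = 71.82885714
s = sqrt(sum((x - mean)^2)/(n-1)) = 1.6283838
u_A = s / sqrt(n) = 1.6283838 / sqrt(7) = 0.61547122
u_B1 = 0.525 / sqrt(3) = 0.30310889
u_B2 = 1.402 / sqrt(3) = 0.80944508
u_B3 = 0.399 / sqrt(6) = 0.16289107
uc = sqrt(0.61547122^2 + 0.30310889^2 + 0.80944508^2 + 0.16289107^2) = 1.0735058
U = k * uc = 2.58 * 1.0735058
U = 2.7696

2.7696


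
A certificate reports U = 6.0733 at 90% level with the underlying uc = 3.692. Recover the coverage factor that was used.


k = U / uc
k = 6.0733 / 3.692
k = 1.645

1.645


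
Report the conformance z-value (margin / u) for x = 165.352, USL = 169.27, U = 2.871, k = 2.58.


u = U / k = 2.871 / 2.58 = 1.1127907
margin = |USL - x| = |169.27 - 165.352| = 3.918
z = margin / u = 3.918 / 1.1127907
z = 3.5209

3.5209


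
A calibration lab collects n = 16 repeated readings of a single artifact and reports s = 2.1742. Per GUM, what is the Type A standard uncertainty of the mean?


u_A = s / sqrt(n)
u_A = 2.1742 / sqrt(16)
u_A = 2.1742 / 4
u_A = 0.5435

0.5435


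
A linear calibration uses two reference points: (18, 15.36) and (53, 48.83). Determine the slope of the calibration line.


slope = (y2 - y1) / (x2 - x1)
= (48.83 - 15.36) / (53 - 18)
= 33.4700 / 35
= 0.9563

0.9563


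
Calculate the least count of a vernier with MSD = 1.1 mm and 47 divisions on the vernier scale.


LC = MSD / n_div
= 1.1 / 47
= 0.0234

0.0234


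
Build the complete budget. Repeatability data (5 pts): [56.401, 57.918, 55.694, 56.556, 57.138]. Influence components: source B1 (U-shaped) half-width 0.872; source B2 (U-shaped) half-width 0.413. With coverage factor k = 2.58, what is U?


mean = (56.401 + 57.918 + 55.694 + 56.556 + 57.138) / 5 = 56.7414
s = sqrt(sum((x - mean)^2)/(n-1)) = 0.83501066
u_A = s / sqrt(n) = 0.83501066 / sqrt(5) = 0.37342812
u_B1 = 0.872 / sqrt(2) = 0.61659711
u_B2 = 0.413 / sqrt(2) = 0.2920351
uc = sqrt(0.37342812^2 + 0.61659711^2 + 0.2920351^2) = 0.77776928
U = k * uc = 2.58 * 0.77776928
U = 2.0066

2.0066


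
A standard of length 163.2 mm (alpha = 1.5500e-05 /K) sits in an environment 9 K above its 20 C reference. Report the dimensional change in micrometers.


dL = L * alpha * dT
= 163.2 * 1.5500e-05 * 9
= 0.0227664 mm
dL_um = 0.0227664 * 1000 = 22.7664 um

22.7664


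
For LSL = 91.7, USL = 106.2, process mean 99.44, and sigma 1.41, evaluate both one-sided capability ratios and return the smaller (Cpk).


Cpu = (USL - mean) / (3*sigma) = (106.2 - 99.44) / (3*1.41) = 1.5981
Cpl = (mean - LSL) / (3*sigma) = (99.44 - 91.7) / (3*1.41) = 1.8298
Cpk = min(Cpu, Cpl) = 1.5981

1.5981


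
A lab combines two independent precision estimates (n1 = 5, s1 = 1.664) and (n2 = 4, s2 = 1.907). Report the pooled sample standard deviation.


s_p = sqrt(((n1-1)*s1^2 + (n2-1)*s2^2) / (n1+n2-2))
numerator = (5-1)*1.664^2 + (4-1)*1.907^2 = 11.075584 + 10.909947 = 21.985531
denominator = 5 + 4 - 2 = 7
s_p^2 = 21.985531 / 7 = 3.1407901
s_p = sqrt(3.1407901) = 1.7722

1.7722


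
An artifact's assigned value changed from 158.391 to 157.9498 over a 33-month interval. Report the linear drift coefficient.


rate = (v2 - v1) / months
= (157.9498 - 158.391) / 33
= -0.4412 / 33
= -0.0134

-0.0134


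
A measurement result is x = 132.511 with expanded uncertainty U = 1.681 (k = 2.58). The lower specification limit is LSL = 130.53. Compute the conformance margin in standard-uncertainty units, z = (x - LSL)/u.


u = U / k = 1.681 / 2.58 = 0.65155039
margin = |LSL - x| = |130.53 - 132.511| = 1.981
z = margin / u = 1.981 / 0.65155039
z = 3.0404

3.0404


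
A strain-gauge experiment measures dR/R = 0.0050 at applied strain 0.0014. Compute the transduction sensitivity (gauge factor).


GF = (dR/R) / epsilon
= 0.0050 / 0.0014
= 3.5714

3.5714


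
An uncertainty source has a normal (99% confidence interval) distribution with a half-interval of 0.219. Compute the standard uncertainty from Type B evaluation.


u_B = half_width / 2.576
u_B = 0.219 / 2.576
u_B = 0.0850

0.0850


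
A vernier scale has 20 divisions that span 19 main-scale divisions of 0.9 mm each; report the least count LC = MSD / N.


LC = MSD / n_div
= 0.9 / 20
= 0.0450

0.0450


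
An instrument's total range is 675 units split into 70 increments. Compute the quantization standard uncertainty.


resolution = range / divisions
resolution = 675 / 70 = 9.6428571
u_res = resolution / (2*sqrt(3))
u_res = 9.6428571 / 3.4641016
u_res = 2.7837

2.7837


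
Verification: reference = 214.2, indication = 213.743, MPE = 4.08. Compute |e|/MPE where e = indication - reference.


e = indication - reference = 213.743 - 214.2 = -0.4570
|e| = 0.4570
ratio = |e| / MPE = 0.4570 / 4.08
ratio = 0.1120

0.1120


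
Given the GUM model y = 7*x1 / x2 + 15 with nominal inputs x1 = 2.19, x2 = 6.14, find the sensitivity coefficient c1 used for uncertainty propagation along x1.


y = 7*x1 / x2 + 15
dy/dx1 = 7/x2
Evaluate at x2 = 6.14: c1 = 7 / 6.14
c1 = 1.1401

1.1401


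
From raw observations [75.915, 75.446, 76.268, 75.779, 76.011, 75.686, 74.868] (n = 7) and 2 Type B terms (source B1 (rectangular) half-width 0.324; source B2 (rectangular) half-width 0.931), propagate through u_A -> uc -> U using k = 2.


mean = (75.915 + 75.446 + 76.268 + 75.779 + 76.011 + 75.686 + 74.868) / 7 = 75.71042857
s = sqrt(sum((x - mean)^2)/(n-1)) = 0.45239837
u_A = s / sqrt(n) = 0.45239837 / sqrt(7) = 0.17099051
u_B1 = 0.324 / sqrt(3) = 0.18706149
u_B2 = 0.931 / sqrt(3) = 0.5375131
uc = sqrt(0.17099051^2 + 0.18706149^2 + 0.5375131^2) = 0.59426433
U = k * uc = 2 * 0.59426433
U = 1.1885

1.1885


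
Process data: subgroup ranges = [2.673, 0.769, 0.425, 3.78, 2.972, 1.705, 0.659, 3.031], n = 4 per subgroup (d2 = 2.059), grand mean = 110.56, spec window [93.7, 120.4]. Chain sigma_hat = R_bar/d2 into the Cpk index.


R_bar = (2.673 + 0.769 + 0.425 + 3.78 + 2.972 + 1.705 + 0.659 + 3.031) / 8 = 2.00175
sigma = R_bar / d2 = 2.00175 / 2.059 = 0.97219524
Cp = (USL - LSL)/(6*sigma) = (120.4 - 93.7)/(6*0.97219524) = 4.5773
Cpu = (120.4 - 110.56)/(3*0.97219524) = 3.3738
Cpl = (110.56 - 93.7)/(3*0.97219524) = 5.7807
Cpk = min(Cpu, Cpl) = 3.3738

3.3738


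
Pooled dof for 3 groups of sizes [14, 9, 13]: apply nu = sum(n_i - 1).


nu = sum_i (n_i - 1)
nu = ((14 - 1) + (9 - 1) + (13 - 1))
nu = 13 + 8 + 12
nu = 33

33


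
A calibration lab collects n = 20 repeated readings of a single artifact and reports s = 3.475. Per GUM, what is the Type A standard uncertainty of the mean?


u_A = s / sqrt(n)
u_A = 3.475 / sqrt(20)
u_A = 3.475 / 4.472136
u_A = 0.7770

0.7770


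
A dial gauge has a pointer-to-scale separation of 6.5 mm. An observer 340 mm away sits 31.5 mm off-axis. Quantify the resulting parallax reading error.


error = h * offset / d
= 6.5 * 31.5 / 340
= 0.6022

0.6022


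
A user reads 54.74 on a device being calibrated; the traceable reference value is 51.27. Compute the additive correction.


Correction = standard - reading
= 51.27 - 54.74
= -3.4700

-3.4700


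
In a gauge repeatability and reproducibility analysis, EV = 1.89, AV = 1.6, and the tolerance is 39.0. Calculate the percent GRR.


GRR = sqrt(EV^2 + AV^2) = sqrt(1.89^2 + 1.6^2) = 2.4763077
%GRR = GRR / tol * 100 = 2.4763077 / 39.0 * 100
%GRR = 6.3495

6.3495


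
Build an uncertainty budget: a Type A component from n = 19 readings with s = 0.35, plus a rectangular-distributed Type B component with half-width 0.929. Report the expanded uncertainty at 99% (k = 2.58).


u_A = s / sqrt(n) = 0.35 / sqrt(19) = 0.080295507
u_B = half_width / sqrt(3) = 0.929 / sqrt(3) = 0.5363584
uc = sqrt(u_A^2 + u_B^2) = sqrt(0.080295507^2 + 0.5363584^2) = 0.54233541
U = k * uc = 2.58 * 0.54233541
U = 1.3992

1.3992


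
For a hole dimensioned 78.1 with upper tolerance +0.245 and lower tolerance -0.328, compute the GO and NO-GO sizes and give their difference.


GO = nominal - lower_tol (smallest hole = maximum material condition)
GO = 78.1 - 0.328 = 77.772
NO-GO = nominal + upper_tol (largest hole = least material condition)
NO-GO = 78.1 + 0.245 = 78.345
spread = NO-GO - GO = 78.345 - 77.772 = 0.5730

0.5730


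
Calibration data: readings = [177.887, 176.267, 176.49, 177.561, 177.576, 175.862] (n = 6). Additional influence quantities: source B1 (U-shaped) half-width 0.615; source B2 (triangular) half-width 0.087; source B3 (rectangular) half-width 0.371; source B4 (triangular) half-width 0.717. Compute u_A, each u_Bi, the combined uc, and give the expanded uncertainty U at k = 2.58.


mean = (177.887 + 176.267 + 176.49 + 177.561 + 177.576 + 175.862) / 6 = 176.9405
s = sqrt(sum((x - mean)^2)/(n-1)) = 0.83719263
u_A = s / sqrt(n) = 0.83719263 / sqrt(6) = 0.34178246
u_B1 = 0.615 / sqrt(2) = 0.43487067
u_B2 = 0.087 / sqrt(6) = 0.035517601
u_B3 = 0.371 / sqrt(3) = 0.21419695
u_B4 = 0.717 / sqrt(6) = 0.29271402
uc = sqrt(0.34178246^2 + 0.43487067^2 + 0.035517601^2 + 0.21419695^2 + 0.29271402^2) = 0.66238288
U = k * uc = 2.58 * 0.66238288
U = 1.7089

1.7089


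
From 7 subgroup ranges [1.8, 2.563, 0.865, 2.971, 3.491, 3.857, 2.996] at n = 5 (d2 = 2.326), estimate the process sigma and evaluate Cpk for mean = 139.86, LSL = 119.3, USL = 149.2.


R_bar = (1.8 + 2.563 + 0.865 + 2.971 + 3.491 + 3.857 + 2.996) / 7 = 2.649
sigma = R_bar / d2 = 2.649 / 2.326 = 1.138865
Cp = (USL - LSL)/(6*sigma) = (149.2 - 119.3)/(6*1.138865) = 4.3757
Cpu = (149.2 - 139.86)/(3*1.138865) = 2.7337
Cpl = (139.86 - 119.3)/(3*1.138865) = 6.0177
Cpk = min(Cpu, Cpl) = 2.7337

2.7337


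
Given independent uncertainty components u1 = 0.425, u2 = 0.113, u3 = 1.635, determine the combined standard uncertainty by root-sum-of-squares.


uc = sqrt(0.425^2 + 0.113^2 + 1.635^2)
uc = sqrt(2.866619)
uc = 1.6931

1.6931


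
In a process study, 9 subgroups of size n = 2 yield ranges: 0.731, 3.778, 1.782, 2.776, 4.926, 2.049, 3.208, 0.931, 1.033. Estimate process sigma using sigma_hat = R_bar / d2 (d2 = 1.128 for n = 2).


R_bar = (0.731 + 3.778 + 1.782 + 2.776 + 4.926 + 2.049 + 3.208 + 0.931 + 1.033) / 9
R_bar = 21.214 / 9 = 2.3571111
sigma_hat = R_bar / d2 = 2.3571111 / 1.128 = 2.0896

2.0896


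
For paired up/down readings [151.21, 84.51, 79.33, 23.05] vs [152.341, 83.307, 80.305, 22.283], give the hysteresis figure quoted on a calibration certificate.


|151.21 - 152.341| = 1.1310
|84.51 - 83.307| = 1.2030
|79.33 - 80.305| = 0.9750
|23.05 - 22.283| = 0.7670
hysteresis = max(diffs) = 1.2030

1.2030


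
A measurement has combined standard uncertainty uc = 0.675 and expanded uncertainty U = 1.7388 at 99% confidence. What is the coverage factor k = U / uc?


k = U / uc
k = 1.7388 / 0.675
k = 2.576

2.576


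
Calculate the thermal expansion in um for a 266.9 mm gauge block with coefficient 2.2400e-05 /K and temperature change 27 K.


dL = L * alpha * dT
= 266.9 * 2.2400e-05 * 27
= 0.1614211 mm
dL_um = 0.1614211 * 1000 = 161.4211 um

161.4211


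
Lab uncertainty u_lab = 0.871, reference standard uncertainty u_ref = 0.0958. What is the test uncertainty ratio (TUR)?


TUR = u_lab / u_ref
= 0.871 / 0.0958
= 9.0919

9.0919


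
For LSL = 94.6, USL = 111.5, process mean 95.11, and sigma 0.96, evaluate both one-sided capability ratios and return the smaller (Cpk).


Cpu = (USL - mean) / (3*sigma) = (111.5 - 95.11) / (3*0.96) = 5.6910
Cpl = (mean - LSL) / (3*sigma) = (95.11 - 94.6) / (3*0.96) = 0.1771
Cpk = min(Cpu, Cpl) = 0.1771

0.1771


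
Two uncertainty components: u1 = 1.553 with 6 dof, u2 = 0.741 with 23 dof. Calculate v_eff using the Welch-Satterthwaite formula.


uc = sqrt(u1^2 + u2^2) = sqrt(1.553^2 + 0.741^2) = 1.7207237
v_eff = uc^4 / (u1^4/v1 + u2^4/v2)
= 1.7207237^4 / (1.553^4/6 + 0.741^4/23)
= 8.7668699 / 0.9825787
v_eff = 8.9223

8.9223


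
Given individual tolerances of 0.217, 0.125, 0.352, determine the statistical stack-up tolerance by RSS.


RSS = sqrt(0.217^2 + 0.125^2 + 0.352^2)
= sqrt(0.186618)
= 0.4320

0.4320


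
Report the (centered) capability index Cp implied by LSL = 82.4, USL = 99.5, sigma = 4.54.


Cp = (USL - LSL) / (6 * sigma)
= (99.5 - 82.4) / (6 * 4.54)
= 17.1000 / 27.2400
= 0.6278

0.6278


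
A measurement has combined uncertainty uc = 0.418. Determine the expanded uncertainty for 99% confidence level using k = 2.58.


U = k * uc
U = 2.58 * 0.418
U = 1.0784

1.0784


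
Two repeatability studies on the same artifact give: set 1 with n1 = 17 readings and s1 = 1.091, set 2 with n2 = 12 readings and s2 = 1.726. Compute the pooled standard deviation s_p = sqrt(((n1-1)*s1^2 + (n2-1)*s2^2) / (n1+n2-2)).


s_p = sqrt(((n1-1)*s1^2 + (n2-1)*s2^2) / (n1+n2-2))
numerator = (17-1)*1.091^2 + (12-1)*1.726^2 = 19.044496 + 32.769836 = 51.814332
denominator = 17 + 12 - 2 = 27
s_p^2 = 51.814332 / 27 = 1.9190493
s_p = sqrt(1.9190493) = 1.3853

1.3853


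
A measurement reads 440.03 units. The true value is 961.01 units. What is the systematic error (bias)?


Systematic error = measured - true
= 440.03 - 961.01
= -520.9800

-520.9800


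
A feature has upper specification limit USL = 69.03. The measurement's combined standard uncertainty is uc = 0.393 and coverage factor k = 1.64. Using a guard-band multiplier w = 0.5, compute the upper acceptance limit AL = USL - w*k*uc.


U = k * uc = 1.64 * 0.393 = 0.64452
guard band g = w * U = 0.5 * 0.64452 = 0.32226
AL = USL - g = 69.03 - 0.32226
AL = 68.7077

68.7077


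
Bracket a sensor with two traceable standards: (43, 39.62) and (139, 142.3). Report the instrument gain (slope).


slope = (y2 - y1) / (x2 - x1)
= (142.3 - 39.62) / (139 - 43)
= 102.6800 / 96
= 1.0696

1.0696


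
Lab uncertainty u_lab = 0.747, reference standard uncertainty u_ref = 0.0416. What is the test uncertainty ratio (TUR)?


TUR = u_lab / u_ref
= 0.747 / 0.0416
= 17.9567

17.9567


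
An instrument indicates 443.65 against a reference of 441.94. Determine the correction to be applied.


Correction = standard - reading
= 441.94 - 443.65
= -1.7100

-1.7100


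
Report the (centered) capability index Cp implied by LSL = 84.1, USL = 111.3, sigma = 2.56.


Cp = (USL - LSL) / (6 * sigma)
= (111.3 - 84.1) / (6 * 2.56)
= 27.2000 / 15.3600
= 1.7708

1.7708


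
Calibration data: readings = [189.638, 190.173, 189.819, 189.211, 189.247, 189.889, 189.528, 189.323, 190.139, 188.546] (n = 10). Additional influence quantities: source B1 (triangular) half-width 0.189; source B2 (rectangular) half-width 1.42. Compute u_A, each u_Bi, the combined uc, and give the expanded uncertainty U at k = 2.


mean = (189.638 + 190.173 + 189.819 + 189.211 + 189.247 + 189.889 + 189.528 + 189.323 + 190.139 + 188.546) / 10 = 189.5513
s = sqrt(sum((x - mean)^2)/(n-1)) = 0.49405556
u_A = s / sqrt(n) = 0.49405556 / sqrt(10) = 0.15623409
u_B1 = 0.189 / sqrt(6) = 0.077158927
u_B2 = 1.42 / sqrt(3) = 0.81983738
uc = sqrt(0.15623409^2 + 0.077158927^2 + 0.81983738^2) = 0.8381503
U = k * uc = 2 * 0.8381503
U = 1.6763

1.6763


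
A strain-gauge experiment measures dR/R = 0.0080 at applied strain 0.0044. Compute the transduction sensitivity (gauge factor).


GF = (dR/R) / epsilon
= 0.0080 / 0.0044
= 1.8182

1.8182


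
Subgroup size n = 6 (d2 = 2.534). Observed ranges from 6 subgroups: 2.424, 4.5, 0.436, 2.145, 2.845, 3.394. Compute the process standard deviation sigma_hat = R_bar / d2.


R_bar = (2.424 + 4.5 + 0.436 + 2.145 + 2.845 + 3.394) / 6
R_bar = 15.744 / 6 = 2.624
sigma_hat = R_bar / d2 = 2.624 / 2.534 = 1.0355

1.0355


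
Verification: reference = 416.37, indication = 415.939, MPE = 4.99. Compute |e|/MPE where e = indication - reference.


e = indication - reference = 415.939 - 416.37 = -0.4310
|e| = 0.4310
ratio = |e| / MPE = 0.4310 / 4.99
ratio = 0.0864

0.0864


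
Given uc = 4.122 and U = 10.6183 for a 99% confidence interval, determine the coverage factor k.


k = U / uc
k = 10.6183 / 4.122
k = 2.576

2.576


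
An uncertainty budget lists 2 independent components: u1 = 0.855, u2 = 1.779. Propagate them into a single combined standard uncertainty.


uc = sqrt(0.855^2 + 1.779^2)
uc = sqrt(3.895866)
uc = 1.9738

1.9738


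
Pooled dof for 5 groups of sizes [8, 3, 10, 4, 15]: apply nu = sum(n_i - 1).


nu = sum_i (n_i - 1)
nu = ((8 - 1) + (3 - 1) + (10 - 1) + (4 - 1) + (15 - 1))
nu = 7 + 2 + 9 + 3 + 14
nu = 35

35


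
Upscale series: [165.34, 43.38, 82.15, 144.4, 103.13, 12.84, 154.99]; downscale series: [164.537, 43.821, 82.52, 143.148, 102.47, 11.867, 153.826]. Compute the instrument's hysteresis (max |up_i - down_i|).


|165.34 - 164.537| = 0.8030
|43.38 - 43.821| = 0.4410
|82.15 - 82.52| = 0.3700
|144.4 - 143.148| = 1.2520
|103.13 - 102.47| = 0.6600
|12.84 - 11.867| = 0.9730
|154.99 - 153.826| = 1.1640
hysteresis = max(diffs) = 1.2520

1.2520


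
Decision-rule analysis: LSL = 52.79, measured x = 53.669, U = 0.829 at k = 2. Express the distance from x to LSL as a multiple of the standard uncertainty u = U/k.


u = U / k = 0.829 / 2 = 0.4145
margin = |LSL - x| = |52.79 - 53.669| = 0.879
z = margin / u = 0.879 / 0.4145
z = 2.1206

2.1206


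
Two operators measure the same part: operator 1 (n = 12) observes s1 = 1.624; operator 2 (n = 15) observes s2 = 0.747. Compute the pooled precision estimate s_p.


s_p = sqrt(((n1-1)*s1^2 + (n2-1)*s2^2) / (n1+n2-2))
numerator = (12-1)*1.624^2 + (15-1)*0.747^2 = 29.011136 + 7.812126 = 36.823262
denominator = 12 + 15 - 2 = 25
s_p^2 = 36.823262 / 25 = 1.4729305
s_p = sqrt(1.4729305) = 1.2136

1.2136


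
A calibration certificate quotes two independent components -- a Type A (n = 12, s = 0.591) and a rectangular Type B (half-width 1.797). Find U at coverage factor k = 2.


u_A = s / sqrt(n) = 0.591 / sqrt(12) = 0.170607
u_B = half_width / sqrt(3) = 1.797 / sqrt(3) = 1.0374984
uc = sqrt(u_A^2 + u_B^2) = sqrt(0.170607^2 + 1.0374984^2) = 1.0514322
U = k * uc = 2 * 1.0514322
U = 2.1029

2.1029


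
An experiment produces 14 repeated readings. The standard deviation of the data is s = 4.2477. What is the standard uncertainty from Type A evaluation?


u_A = s / sqrt(n)
u_A = 4.2477 / sqrt(14)
u_A = 4.2477 / 3.7416574
u_A = 1.1352

1.1352


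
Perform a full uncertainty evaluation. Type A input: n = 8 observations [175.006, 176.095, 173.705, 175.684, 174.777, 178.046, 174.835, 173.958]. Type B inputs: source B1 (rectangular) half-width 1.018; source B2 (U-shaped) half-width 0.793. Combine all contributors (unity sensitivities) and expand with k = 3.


mean = (175.006 + 176.095 + 173.705 + 175.684 + 174.777 + 178.046 + 174.835 + 173.958) / 8 = 175.26325
s = sqrt(sum((x - mean)^2)/(n-1)) = 1.374792
u_A = s / sqrt(n) = 1.374792 / sqrt(8) = 0.48606237
u_B1 = 1.018 / sqrt(3) = 0.58774257
u_B2 = 0.793 / sqrt(2) = 0.56073568
uc = sqrt(0.48606237^2 + 0.58774257^2 + 0.56073568^2) = 0.94663745
U = k * uc = 3 * 0.94663745
U = 2.8399

2.8399


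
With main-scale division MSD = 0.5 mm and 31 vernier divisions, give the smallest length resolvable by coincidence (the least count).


LC = MSD / n_div
= 0.5 / 31
= 0.0161

0.0161


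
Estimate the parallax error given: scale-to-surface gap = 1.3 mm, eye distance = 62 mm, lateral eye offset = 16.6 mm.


error = h * offset / d
= 1.3 * 16.6 / 62
= 0.3481

0.3481


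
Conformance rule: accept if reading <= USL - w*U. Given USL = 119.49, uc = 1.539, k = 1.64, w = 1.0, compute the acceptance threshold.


U = k * uc = 1.64 * 1.539 = 2.52396
guard band g = w * U = 1.0 * 2.52396 = 2.52396
AL = USL - g = 119.49 - 2.52396
AL = 116.9660

116.9660


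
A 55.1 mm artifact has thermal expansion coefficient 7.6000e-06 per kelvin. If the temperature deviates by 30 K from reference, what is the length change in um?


dL = L * alpha * dT
= 55.1 * 7.6000e-06 * 30
= 0.0125628 mm
dL_um = 0.0125628 * 1000 = 12.5628 um

12.5628


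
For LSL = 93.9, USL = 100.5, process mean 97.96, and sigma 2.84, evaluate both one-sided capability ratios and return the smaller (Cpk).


Cpu = (USL - mean) / (3*sigma) = (100.5 - 97.96) / (3*2.84) = 0.2981
Cpl = (mean - LSL) / (3*sigma) = (97.96 - 93.9) / (3*2.84) = 0.4765
Cpk = min(Cpu, Cpl) = 0.2981

0.2981


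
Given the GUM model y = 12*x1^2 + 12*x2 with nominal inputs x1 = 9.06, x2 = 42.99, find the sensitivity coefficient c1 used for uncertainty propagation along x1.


y = 12*x1^2 + 12*x2
dy/dx1 = 2*12*x1
Evaluate at x1 = 9.06: c1 = 24 * 9.06
c1 = 217.4400

217.4400


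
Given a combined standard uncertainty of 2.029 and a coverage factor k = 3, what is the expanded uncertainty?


U = k * uc
U = 3 * 2.029
U = 6.0870

6.0870


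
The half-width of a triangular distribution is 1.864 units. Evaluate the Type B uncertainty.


u_B = half_width / sqrt(6)
u_B = 1.864 / 2.4494897
u_B = 0.7610

0.7610


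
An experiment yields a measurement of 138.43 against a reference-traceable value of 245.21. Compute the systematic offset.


Systematic error = measured - true
= 138.43 - 245.21
= -106.7800

-106.7800


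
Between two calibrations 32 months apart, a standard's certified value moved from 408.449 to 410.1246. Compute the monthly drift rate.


rate = (v2 - v1) / months
= (410.1246 - 408.449) / 32
= 1.6756 / 32
= 0.0524

0.0524


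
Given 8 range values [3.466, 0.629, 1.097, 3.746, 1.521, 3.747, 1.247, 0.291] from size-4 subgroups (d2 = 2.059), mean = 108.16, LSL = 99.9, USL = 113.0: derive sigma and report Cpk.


R_bar = (3.466 + 0.629 + 1.097 + 3.746 + 1.521 + 3.747 + 1.247 + 0.291) / 8 = 1.968
sigma = R_bar / d2 = 1.968 / 2.059 = 0.95580379
Cp = (USL - LSL)/(6*sigma) = (113.0 - 99.9)/(6*0.95580379) = 2.2843
Cpu = (113.0 - 108.16)/(3*0.95580379) = 1.6879
Cpl = (108.16 - 99.9)/(3*0.95580379) = 2.8806
Cpk = min(Cpu, Cpl) = 1.6879

1.6879


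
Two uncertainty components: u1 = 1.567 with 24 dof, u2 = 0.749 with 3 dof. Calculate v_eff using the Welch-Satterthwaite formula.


uc = sqrt(u1^2 + u2^2) = sqrt(1.567^2 + 0.749^2) = 1.7368045
v_eff = uc^4 / (u1^4/v1 + u2^4/v2)
= 1.7368045^4 / (1.567^4/24 + 0.749^4/3)
= 9.0992111 / 0.35613347
v_eff = 25.5500

25.5500


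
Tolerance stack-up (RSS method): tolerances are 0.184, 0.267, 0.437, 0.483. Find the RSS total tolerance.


RSS = sqrt(0.184^2 + 0.267^2 + 0.437^2 + 0.483^2)
= sqrt(0.529403)
= 0.7276

0.7276


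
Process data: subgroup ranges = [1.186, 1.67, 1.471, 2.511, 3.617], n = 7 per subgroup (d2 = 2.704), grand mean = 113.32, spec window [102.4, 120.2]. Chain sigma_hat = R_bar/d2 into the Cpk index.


R_bar = (1.186 + 1.67 + 1.471 + 2.511 + 3.617) / 5 = 2.091
sigma = R_bar / d2 = 2.091 / 2.704 = 0.77329882
Cp = (USL - LSL)/(6*sigma) = (120.2 - 102.4)/(6*0.77329882) = 3.8364
Cpu = (120.2 - 113.32)/(3*0.77329882) = 2.9656
Cpl = (113.32 - 102.4)/(3*0.77329882) = 4.7071
Cpk = min(Cpu, Cpl) = 2.9656

2.9656


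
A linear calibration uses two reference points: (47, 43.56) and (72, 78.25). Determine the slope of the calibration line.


slope = (y2 - y1) / (x2 - x1)
= (78.25 - 43.56) / (72 - 47)
= 34.6900 / 25
= 1.3876

1.3876


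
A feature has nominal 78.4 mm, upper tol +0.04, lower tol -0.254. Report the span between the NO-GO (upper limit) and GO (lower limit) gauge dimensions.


GO = nominal - lower_tol (smallest hole = maximum material condition)
GO = 78.4 - 0.254 = 78.146
NO-GO = nominal + upper_tol (largest hole = least material condition)
NO-GO = 78.4 + 0.04 = 78.44
spread = NO-GO - GO = 78.44 - 78.146 = 0.2940

0.2940


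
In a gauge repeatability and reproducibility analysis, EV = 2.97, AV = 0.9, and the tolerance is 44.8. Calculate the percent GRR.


GRR = sqrt(EV^2 + AV^2) = sqrt(2.97^2 + 0.9^2) = 3.1033691
%GRR = GRR / tol * 100 = 3.1033691 / 44.8 * 100
%GRR = 6.9272

6.9272


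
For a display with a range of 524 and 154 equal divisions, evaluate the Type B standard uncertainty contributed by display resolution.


resolution = range / divisions
resolution = 524 / 154 = 3.4025974
u_res = resolution / (2*sqrt(3))
u_res = 3.4025974 / 3.4641016
u_res = 0.9822

0.9822


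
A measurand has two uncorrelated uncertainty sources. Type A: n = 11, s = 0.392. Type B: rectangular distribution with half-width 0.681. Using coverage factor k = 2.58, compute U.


u_A = s / sqrt(n) = 0.392 / sqrt(11) = 0.11819245
u_B = half_width / sqrt(3) = 0.681 / sqrt(3) = 0.39317553
uc = sqrt(u_A^2 + u_B^2) = sqrt(0.11819245^2 + 0.39317553^2) = 0.41055627
U = k * uc = 2.58 * 0.41055627
U = 1.0592

1.0592


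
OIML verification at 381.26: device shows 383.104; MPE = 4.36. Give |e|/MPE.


e = indication - reference = 383.104 - 381.26 = 1.8440
|e| = 1.8440
ratio = |e| / MPE = 1.8440 / 4.36
ratio = 0.4229

0.4229


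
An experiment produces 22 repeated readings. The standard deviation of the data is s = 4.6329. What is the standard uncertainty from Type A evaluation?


u_A = s / sqrt(n)
u_A = 4.6329 / sqrt(22)
u_A = 4.6329 / 4.6904158
u_A = 0.9877

0.9877


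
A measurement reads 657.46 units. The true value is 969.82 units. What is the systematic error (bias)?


Systematic error = measured - true
= 657.46 - 969.82
= -312.3600

-312.3600


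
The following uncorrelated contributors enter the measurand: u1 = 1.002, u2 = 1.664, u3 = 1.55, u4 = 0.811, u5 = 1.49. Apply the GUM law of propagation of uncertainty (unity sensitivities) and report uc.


uc = sqrt(1.002^2 + 1.664^2 + 1.55^2 + 0.811^2 + 1.49^2)
uc = sqrt(9.053221)
uc = 3.0089

3.0089


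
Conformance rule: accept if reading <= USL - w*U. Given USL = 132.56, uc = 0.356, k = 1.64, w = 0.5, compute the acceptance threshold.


U = k * uc = 1.64 * 0.356 = 0.58384
guard band g = w * U = 0.5 * 0.58384 = 0.29192
AL = USL - g = 132.56 - 0.29192
AL = 132.2681

132.2681


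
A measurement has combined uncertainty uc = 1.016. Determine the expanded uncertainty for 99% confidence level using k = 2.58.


U = k * uc
U = 2.58 * 1.016
U = 2.6213

2.6213


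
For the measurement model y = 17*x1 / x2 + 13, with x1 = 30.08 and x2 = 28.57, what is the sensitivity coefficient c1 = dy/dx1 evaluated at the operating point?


y = 17*x1 / x2 + 13
dy/dx1 = 17/x2
Evaluate at x2 = 28.57: c1 = 17 / 28.57
c1 = 0.5950

0.5950


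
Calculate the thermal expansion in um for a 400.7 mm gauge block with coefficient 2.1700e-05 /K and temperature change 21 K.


dL = L * alpha * dT
= 400.7 * 2.1700e-05 * 21
= 0.1825990 mm
dL_um = 0.1825990 * 1000 = 182.5990 um

182.5990
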